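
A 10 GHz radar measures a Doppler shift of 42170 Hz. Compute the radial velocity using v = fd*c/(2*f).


v = 42170 * 3e8 / (2 * 10000000000.0) = 632.6 m/s

632.6 m/s


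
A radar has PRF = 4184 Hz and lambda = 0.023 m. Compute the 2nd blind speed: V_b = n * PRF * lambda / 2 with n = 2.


V_blind = 2 * 4184 * 0.023 / 2 = 96.2 m/s

96.2 m/s


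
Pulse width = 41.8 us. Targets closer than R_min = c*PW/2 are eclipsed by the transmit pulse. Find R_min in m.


R_min = 3e8 * 41.8e-6 / 2 = 6270.0 m

6270.0 m


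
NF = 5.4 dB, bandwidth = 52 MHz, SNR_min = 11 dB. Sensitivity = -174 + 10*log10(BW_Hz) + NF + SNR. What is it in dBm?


10*log10(52000000.0) = 77.16
S = -174 + 77.16 + 5.4 + 11 = -80.4 dBm

-80.4 dBm


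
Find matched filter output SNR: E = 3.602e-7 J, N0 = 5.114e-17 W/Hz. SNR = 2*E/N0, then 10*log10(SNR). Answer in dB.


SNR_lin = 2 * 3.602e-7 / 5.114e-17 = 1.409e10
SNR_dB = 10*log10(1.409e10) = 101.5 dB

101.5 dB


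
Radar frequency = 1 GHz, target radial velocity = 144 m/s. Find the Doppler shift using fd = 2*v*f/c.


fd = 2 * 144 * 1000000000.0 / 3e8 = 960.0 Hz

960.0 Hz


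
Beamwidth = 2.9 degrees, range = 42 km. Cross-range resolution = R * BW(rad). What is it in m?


BW_rad = 0.050614548
CR = 42000 * 0.050614548 = 2125.8 m

2125.8 m


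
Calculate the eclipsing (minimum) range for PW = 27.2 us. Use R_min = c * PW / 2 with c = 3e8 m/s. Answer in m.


R_min = 3e8 * 27.2e-6 / 2 = 4080.0 m

4080.0 m


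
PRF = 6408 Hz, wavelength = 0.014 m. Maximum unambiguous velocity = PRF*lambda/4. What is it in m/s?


V_ua = 6408 * 0.014 / 4 = 22.4 m/s

22.4 m/s


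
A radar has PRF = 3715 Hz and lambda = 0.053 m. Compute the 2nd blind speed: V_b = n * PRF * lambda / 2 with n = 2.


V_blind = 2 * 3715 * 0.053 / 2 = 196.9 m/s

196.9 m/s


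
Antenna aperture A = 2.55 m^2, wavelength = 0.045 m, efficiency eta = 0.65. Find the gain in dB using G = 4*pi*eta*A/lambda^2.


G_linear = 4*pi*0.65*2.55/0.045^2 = 10285.81
G_dB = 10*log10(10285.81) = 40.1 dB

40.1 dB


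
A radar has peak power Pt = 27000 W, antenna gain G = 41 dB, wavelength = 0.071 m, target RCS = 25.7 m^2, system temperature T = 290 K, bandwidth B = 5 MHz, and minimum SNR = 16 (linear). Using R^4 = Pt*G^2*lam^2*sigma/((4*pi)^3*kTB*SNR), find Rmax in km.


G_lin = 10^(41/10) = 12589.254118
R^4 = 27000 * 12589.254118^2 * 0.071^2 * 25.7 / ((4*pi)^3 * 1.38e-23 * 290 * 5000000.0 * 16)
R^4 = 8.72603e20 m^4
R_max = (8.72603e20)^(1/4) = 171871.6 m = 171.9 km

171.9 km


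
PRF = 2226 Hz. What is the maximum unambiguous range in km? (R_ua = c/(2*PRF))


R_ua = 3e8 / (2 * 2226) = 67385.4 m = 67.4 km

67.4 km


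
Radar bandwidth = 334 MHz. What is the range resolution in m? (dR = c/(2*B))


dR = 3e8 / (2 * 334000000.0) = 0.45 m

0.45 m


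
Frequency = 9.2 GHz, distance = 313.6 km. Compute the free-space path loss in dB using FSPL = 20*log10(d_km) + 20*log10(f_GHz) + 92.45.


20*log10(313.6) = 49.93
20*log10(9.2) = 19.28
FSPL = 161.7 dB

161.7 dB


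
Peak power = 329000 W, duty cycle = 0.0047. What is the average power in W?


P_avg = 329000 * 0.0047 = 1546.3 W

1546.3 W


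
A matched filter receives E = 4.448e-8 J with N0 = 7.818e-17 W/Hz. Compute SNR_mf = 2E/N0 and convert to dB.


SNR_lin = 2 * 4.448e-8 / 7.818e-17 = 1.138e9
SNR_dB = 10*log10(1.138e9) = 90.6 dB

90.6 dB


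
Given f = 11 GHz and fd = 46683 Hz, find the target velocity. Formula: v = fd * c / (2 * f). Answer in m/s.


v = 46683 * 3e8 / (2 * 11000000000.0) = 636.6 m/s

636.6 m/s


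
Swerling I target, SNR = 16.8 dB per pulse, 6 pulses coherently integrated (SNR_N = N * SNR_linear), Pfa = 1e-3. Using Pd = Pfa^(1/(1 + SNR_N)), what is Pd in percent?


SNR_lin = 10^(16.8/10) = 47.86301
SNR_N = 6 * 47.86301 = 287.17806
1/(1 + SNR_N) = 1/288.17806 = 0.0034701
Pd = (1e-3)^0.0034701 = 0.97631
Pd = 97.6%

97.6%


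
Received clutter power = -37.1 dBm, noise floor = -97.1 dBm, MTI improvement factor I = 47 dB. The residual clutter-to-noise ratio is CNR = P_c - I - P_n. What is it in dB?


CNR = -37.1 - 47 - (-97.1) = 13.0 dB

13.0 dB


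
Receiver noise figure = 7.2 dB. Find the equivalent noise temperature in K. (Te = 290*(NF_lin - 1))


NF_lin = 10^(7.2/10) = 5.248075
Te = 290 * (5.248075 - 1) = 1231.9 K

1231.9 K


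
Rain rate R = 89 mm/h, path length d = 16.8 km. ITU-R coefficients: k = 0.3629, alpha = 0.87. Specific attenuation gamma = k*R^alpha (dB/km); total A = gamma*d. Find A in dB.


gamma = 0.3629 * 89^0.87 = 18.020062 dB/km
A = 18.020062 * 16.8 = 302.74 dB

302.74 dB


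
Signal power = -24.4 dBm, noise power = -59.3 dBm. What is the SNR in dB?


SNR = -24.4 - (-59.3) = 34.9 dB

34.9 dB


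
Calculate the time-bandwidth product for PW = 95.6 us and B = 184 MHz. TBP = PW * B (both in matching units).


TBP = 95.6 * 184 = 17590.4

17590.4


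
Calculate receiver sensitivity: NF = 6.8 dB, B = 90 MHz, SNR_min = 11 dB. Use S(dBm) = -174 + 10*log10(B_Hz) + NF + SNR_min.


10*log10(90000000.0) = 79.54
S = -174 + 79.54 + 6.8 + 11 = -76.7 dBm

-76.7 dBm


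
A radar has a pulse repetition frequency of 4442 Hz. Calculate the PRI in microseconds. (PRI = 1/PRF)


PRI = 1/4442 = 0.0002251238 s = 225.1 us

225.1 us


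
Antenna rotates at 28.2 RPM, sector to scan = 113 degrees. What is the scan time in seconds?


t = 113 / (28.2 * 360) * 60 = 0.67 s

0.67 s


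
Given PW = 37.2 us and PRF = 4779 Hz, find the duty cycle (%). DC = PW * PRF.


DC = 37.2e-6 * 4779 * 100 = 17.78%

17.78%


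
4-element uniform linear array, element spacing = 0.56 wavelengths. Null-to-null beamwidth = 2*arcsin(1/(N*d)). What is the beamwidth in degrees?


1/(N*d) = 1/(4*0.56) = 0.446429
BW = 2*arcsin(0.446429) = 53.0 degrees

53.0 degrees


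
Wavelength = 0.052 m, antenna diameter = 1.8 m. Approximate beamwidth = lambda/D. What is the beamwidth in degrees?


BW_rad = 0.052 / 1.8 = 0.028889
BW_deg = 1.66 degrees

1.66 degrees


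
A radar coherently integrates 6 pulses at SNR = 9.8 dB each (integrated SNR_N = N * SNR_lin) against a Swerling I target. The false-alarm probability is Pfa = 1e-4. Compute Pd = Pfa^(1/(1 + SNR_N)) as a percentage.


SNR_lin = 10^(9.8/10) = 9.54993
SNR_N = 6 * 9.54993 = 57.29958
1/(1 + SNR_N) = 1/58.29958 = 0.0171528
Pd = (1e-4)^0.0171528 = 0.85386
Pd = 85.4%

85.4%


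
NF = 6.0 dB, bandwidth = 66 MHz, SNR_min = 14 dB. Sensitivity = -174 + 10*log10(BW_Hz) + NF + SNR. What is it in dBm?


10*log10(66000000.0) = 78.2
S = -174 + 78.2 + 6.0 + 14 = -75.8 dBm

-75.8 dBm


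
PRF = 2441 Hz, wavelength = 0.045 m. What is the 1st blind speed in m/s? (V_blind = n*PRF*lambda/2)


V_blind = 1 * 2441 * 0.045 / 2 = 54.9 m/s

54.9 m/s


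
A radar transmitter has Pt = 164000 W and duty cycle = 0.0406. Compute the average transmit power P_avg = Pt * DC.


P_avg = 164000 * 0.0406 = 6658.4 W

6658.4 W


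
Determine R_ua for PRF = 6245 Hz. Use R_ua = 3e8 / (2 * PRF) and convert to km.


R_ua = 3e8 / (2 * 6245) = 24019.2 m = 24.0 km

24.0 km


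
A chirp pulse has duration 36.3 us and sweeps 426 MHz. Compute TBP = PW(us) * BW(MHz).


TBP = 36.3 * 426 = 15463.8

15463.8


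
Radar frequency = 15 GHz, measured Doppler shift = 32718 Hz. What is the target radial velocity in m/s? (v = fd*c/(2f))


v = 32718 * 3e8 / (2 * 15000000000.0) = 327.2 m/s

327.2 m/s


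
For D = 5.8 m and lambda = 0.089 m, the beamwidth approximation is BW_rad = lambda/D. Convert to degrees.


BW_rad = 0.089 / 5.8 = 0.015345
BW_deg = 0.88 degrees

0.88 degrees


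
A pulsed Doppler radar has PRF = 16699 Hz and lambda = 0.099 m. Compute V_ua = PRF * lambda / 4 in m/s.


V_ua = 16699 * 0.099 / 4 = 413.3 m/s

413.3 m/s


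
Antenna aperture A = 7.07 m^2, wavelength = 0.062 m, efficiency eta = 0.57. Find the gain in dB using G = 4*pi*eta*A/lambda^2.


G_linear = 4*pi*0.57*7.07/0.062^2 = 13174.09
G_dB = 10*log10(13174.09) = 41.2 dB

41.2 dB


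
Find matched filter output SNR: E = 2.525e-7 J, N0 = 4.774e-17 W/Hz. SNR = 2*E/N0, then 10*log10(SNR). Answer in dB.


SNR_lin = 2 * 2.525e-7 / 4.774e-17 = 1.058e10
SNR_dB = 10*log10(1.058e10) = 100.2 dB

100.2 dB


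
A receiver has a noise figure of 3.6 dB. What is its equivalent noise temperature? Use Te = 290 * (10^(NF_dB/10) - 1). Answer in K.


NF_lin = 10^(3.6/10) = 2.290868
Te = 290 * (2.290868 - 1) = 374.4 K

374.4 K


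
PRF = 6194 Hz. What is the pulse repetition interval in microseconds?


PRI = 1/6194 = 0.0001614466 s = 161.4 us

161.4 us


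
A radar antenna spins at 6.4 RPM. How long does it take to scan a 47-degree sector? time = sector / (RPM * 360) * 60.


t = 47 / (6.4 * 360) * 60 = 1.22 s

1.22 s


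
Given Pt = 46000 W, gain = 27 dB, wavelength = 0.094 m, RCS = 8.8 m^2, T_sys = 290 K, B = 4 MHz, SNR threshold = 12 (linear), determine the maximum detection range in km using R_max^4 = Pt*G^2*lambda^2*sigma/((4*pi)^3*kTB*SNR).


G_lin = 10^(27/10) = 501.187234
R^4 = 46000 * 501.187234^2 * 0.094^2 * 8.8 / ((4*pi)^3 * 1.38e-23 * 290 * 4000000.0 * 12)
R^4 = 2.35694e18 m^4
R_max = (2.35694e18)^(1/4) = 39182.0 m = 39.2 km

39.2 km


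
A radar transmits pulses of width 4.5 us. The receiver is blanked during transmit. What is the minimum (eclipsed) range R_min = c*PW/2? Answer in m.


R_min = 3e8 * 4.5e-6 / 2 = 675.0 m

675.0 m


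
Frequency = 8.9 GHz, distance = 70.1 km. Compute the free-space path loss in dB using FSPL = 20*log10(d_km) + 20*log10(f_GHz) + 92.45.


20*log10(70.1) = 36.91
20*log10(8.9) = 18.99
FSPL = 148.4 dB

148.4 dB


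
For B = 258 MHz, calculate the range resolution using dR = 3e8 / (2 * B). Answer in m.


dR = 3e8 / (2 * 258000000.0) = 0.58 m

0.58 m


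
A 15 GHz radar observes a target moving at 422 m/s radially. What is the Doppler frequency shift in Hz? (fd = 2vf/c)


fd = 2 * 422 * 15000000000.0 / 3e8 = 42200.0 Hz

42200.0 Hz


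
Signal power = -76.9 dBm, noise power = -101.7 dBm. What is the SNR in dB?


SNR = -76.9 - (-101.7) = 24.8 dB

24.8 dB


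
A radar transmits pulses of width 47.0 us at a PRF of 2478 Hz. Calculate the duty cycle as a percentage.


DC = 47.0e-6 * 2478 * 100 = 11.65%

11.65%


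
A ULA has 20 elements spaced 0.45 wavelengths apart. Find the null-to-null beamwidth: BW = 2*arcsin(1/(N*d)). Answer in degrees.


1/(N*d) = 1/(20*0.45) = 0.111111
BW = 2*arcsin(0.111111) = 12.8 degrees

12.8 degrees


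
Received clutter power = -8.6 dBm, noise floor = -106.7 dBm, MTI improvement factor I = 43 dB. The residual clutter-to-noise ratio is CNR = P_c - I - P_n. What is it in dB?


CNR = -8.6 - 43 - (-106.7) = 55.1 dB

55.1 dB


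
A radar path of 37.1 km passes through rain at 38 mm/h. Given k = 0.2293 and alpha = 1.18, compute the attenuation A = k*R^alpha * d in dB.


gamma = 0.2293 * 38^1.18 = 16.770604 dB/km
A = 16.770604 * 37.1 = 622.19 dB

622.19 dB


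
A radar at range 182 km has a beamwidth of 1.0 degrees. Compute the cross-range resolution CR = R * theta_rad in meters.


BW_rad = 0.017453293
CR = 182000 * 0.017453293 = 3176.5 m

3176.5 m


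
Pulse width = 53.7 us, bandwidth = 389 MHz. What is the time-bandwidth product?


TBP = 53.7 * 389 = 20889.3

20889.3


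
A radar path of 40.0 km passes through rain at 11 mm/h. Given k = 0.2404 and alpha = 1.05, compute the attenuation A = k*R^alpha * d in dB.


gamma = 0.2404 * 11^1.05 = 2.981239 dB/km
A = 2.981239 * 40.0 = 119.25 dB

119.25 dB


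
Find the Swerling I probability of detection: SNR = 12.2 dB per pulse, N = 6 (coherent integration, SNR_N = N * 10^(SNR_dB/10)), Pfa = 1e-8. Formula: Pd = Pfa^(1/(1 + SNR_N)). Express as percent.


SNR_lin = 10^(12.2/10) = 16.59587
SNR_N = 6 * 16.59587 = 99.57522
1/(1 + SNR_N) = 1/100.57522 = 0.0099428
Pd = (1e-8)^0.0099428 = 0.83264
Pd = 83.3%

83.3%


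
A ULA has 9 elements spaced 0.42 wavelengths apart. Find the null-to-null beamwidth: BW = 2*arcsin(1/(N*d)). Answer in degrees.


1/(N*d) = 1/(9*0.42) = 0.26455
BW = 2*arcsin(0.26455) = 30.7 degrees

30.7 degrees


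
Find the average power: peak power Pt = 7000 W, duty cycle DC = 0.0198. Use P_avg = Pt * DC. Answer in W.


P_avg = 7000 * 0.0198 = 138.6 W

138.6 W


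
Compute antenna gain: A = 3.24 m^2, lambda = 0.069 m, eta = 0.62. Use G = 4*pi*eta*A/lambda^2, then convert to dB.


G_linear = 4*pi*0.62*3.24/0.069^2 = 5302.11
G_dB = 10*log10(5302.11) = 37.2 dB

37.2 dB


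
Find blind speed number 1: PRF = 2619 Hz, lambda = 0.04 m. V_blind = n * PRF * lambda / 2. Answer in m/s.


V_blind = 1 * 2619 * 0.04 / 2 = 52.4 m/s

52.4 m/s


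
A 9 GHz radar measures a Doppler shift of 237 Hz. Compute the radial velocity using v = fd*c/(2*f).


v = 237 * 3e8 / (2 * 9000000000.0) = 4.0 m/s

4.0 m/s


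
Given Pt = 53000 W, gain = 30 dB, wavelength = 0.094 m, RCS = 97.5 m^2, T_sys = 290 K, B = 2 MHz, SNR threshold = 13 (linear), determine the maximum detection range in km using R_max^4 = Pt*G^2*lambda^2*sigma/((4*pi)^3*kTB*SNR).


G_lin = 10^(30/10) = 1000.0
R^4 = 53000 * 1000.0^2 * 0.094^2 * 97.5 / ((4*pi)^3 * 1.38e-23 * 290 * 2000000.0 * 13)
R^4 = 2.21134e20 m^4
R_max = (2.21134e20)^(1/4) = 121945.0 m = 121.9 km

121.9 km


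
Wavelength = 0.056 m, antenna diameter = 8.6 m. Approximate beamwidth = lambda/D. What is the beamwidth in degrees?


BW_rad = 0.056 / 8.6 = 0.006512
BW_deg = 0.37 degrees

0.37 degrees


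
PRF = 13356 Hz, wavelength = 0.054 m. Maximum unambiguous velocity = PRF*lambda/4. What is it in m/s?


V_ua = 13356 * 0.054 / 4 = 180.3 m/s

180.3 m/s


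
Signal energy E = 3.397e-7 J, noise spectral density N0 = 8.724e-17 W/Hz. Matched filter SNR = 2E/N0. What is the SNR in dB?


SNR_lin = 2 * 3.397e-7 / 8.724e-17 = 7.788e9
SNR_dB = 10*log10(7.788e9) = 98.9 dB

98.9 dB


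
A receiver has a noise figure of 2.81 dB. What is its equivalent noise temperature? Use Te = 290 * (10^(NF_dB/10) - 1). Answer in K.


NF_lin = 10^(2.81/10) = 1.909853
Te = 290 * (1.909853 - 1) = 263.9 K

263.9 K


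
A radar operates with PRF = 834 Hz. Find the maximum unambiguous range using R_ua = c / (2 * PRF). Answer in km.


R_ua = 3e8 / (2 * 834) = 179856.1 m = 179.9 km

179.9 km


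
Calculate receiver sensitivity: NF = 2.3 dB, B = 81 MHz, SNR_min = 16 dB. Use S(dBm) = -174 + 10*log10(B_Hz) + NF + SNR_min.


10*log10(81000000.0) = 79.08
S = -174 + 79.08 + 2.3 + 16 = -76.6 dBm

-76.6 dBm


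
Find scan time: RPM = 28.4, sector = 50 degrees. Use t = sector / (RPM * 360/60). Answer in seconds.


t = 50 / (28.4 * 360) * 60 = 0.29 s

0.29 s


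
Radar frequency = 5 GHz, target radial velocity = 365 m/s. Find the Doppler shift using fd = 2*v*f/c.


fd = 2 * 365 * 5000000000.0 / 3e8 = 12166.7 Hz

12166.7 Hz


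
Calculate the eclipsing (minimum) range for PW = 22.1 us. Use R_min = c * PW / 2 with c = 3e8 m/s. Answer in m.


R_min = 3e8 * 22.1e-6 / 2 = 3315.0 m

3315.0 m


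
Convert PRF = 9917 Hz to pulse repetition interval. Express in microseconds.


PRI = 1/9917 = 0.0001008369 s = 100.8 us

100.8 us


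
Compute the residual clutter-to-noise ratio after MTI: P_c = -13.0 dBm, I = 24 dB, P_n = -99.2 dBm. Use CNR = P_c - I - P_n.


CNR = -13.0 - 24 - (-99.2) = 62.2 dB

62.2 dB


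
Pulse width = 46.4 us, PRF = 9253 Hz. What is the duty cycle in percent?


DC = 46.4e-6 * 9253 * 100 = 42.93%

42.93%


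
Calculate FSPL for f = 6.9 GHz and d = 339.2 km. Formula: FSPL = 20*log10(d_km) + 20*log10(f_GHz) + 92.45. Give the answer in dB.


20*log10(339.2) = 50.61
20*log10(6.9) = 16.78
FSPL = 159.8 dB

159.8 dB


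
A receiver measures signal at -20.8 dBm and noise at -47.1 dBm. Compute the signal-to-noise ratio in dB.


SNR = -20.8 - (-47.1) = 26.3 dB

26.3 dB


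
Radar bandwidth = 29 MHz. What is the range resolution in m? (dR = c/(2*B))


dR = 3e8 / (2 * 29000000.0) = 5.17 m

5.17 m


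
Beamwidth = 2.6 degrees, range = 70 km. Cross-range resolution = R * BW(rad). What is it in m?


BW_rad = 0.045378561
CR = 70000 * 0.045378561 = 3176.5 m

3176.5 m


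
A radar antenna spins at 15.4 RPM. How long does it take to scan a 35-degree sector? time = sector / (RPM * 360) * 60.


t = 35 / (15.4 * 360) * 60 = 0.38 s

0.38 s


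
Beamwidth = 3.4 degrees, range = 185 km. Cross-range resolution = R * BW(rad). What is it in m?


BW_rad = 0.059341195
CR = 185000 * 0.059341195 = 10978.1 m

10978.1 m


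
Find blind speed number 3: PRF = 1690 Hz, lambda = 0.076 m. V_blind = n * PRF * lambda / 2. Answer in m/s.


V_blind = 3 * 1690 * 0.076 / 2 = 192.7 m/s

192.7 m/s


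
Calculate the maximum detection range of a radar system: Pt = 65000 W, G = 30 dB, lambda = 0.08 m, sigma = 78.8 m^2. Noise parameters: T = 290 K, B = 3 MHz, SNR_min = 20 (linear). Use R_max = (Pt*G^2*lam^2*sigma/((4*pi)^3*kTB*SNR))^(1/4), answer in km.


G_lin = 10^(30/10) = 1000.0
R^4 = 65000 * 1000.0^2 * 0.08^2 * 78.8 / ((4*pi)^3 * 1.38e-23 * 290 * 3000000.0 * 20)
R^4 = 6.87958e19 m^4
R_max = (6.87958e19)^(1/4) = 91073.2 m = 91.1 km

91.1 km


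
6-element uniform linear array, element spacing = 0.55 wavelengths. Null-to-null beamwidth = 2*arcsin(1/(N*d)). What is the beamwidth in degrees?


1/(N*d) = 1/(6*0.55) = 0.30303
BW = 2*arcsin(0.30303) = 35.3 degrees

35.3 degrees


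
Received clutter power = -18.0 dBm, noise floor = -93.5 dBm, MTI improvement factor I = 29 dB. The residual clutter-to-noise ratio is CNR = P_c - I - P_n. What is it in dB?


CNR = -18.0 - 29 - (-93.5) = 46.5 dB

46.5 dB


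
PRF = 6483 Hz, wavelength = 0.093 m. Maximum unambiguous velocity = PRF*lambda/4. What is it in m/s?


V_ua = 6483 * 0.093 / 4 = 150.7 m/s

150.7 m/s


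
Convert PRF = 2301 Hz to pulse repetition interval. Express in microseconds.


PRI = 1/2301 = 0.0004345937 s = 434.6 us

434.6 us


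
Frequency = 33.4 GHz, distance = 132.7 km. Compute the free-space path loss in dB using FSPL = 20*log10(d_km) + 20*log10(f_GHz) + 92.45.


20*log10(132.7) = 42.46
20*log10(33.4) = 30.47
FSPL = 165.4 dB

165.4 dB


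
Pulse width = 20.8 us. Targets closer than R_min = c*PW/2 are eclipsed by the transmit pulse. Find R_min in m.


R_min = 3e8 * 20.8e-6 / 2 = 3120.0 m

3120.0 m


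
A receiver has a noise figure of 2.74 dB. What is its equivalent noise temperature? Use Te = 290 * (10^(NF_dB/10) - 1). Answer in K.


NF_lin = 10^(2.74/10) = 1.879317
Te = 290 * (1.879317 - 1) = 255.0 K

255.0 K


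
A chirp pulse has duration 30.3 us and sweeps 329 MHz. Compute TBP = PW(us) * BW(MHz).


TBP = 30.3 * 329 = 9968.7

9968.7


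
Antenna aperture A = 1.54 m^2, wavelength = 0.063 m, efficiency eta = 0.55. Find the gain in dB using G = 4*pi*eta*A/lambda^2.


G_linear = 4*pi*0.55*1.54/0.063^2 = 2681.71
G_dB = 10*log10(2681.71) = 34.3 dB

34.3 dB


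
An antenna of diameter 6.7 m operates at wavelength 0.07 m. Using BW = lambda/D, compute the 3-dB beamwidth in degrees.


BW_rad = 0.07 / 6.7 = 0.010448
BW_deg = 0.6 degrees

0.6 degrees


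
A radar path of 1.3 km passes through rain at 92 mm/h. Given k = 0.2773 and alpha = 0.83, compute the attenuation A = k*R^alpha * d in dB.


gamma = 0.2773 * 92^0.83 = 11.827522 dB/km
A = 11.827522 * 1.3 = 15.38 dB

15.38 dB


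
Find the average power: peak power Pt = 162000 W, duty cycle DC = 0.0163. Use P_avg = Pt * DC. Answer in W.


P_avg = 162000 * 0.0163 = 2640.6 W

2640.6 W


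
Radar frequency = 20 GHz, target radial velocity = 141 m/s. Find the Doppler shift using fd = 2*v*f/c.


fd = 2 * 141 * 20000000000.0 / 3e8 = 18800.0 Hz

18800.0 Hz


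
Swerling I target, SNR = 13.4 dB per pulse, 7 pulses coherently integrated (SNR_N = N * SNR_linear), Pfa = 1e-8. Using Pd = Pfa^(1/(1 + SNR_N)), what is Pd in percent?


SNR_lin = 10^(13.4/10) = 21.87762
SNR_N = 7 * 21.87762 = 153.14334
1/(1 + SNR_N) = 1/154.14334 = 0.0064875
Pd = (1e-8)^0.0064875 = 0.88736
Pd = 88.7%

88.7%


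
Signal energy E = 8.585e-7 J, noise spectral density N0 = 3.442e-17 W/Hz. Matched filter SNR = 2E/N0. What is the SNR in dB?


SNR_lin = 2 * 8.585e-7 / 3.442e-17 = 4.988e10
SNR_dB = 10*log10(4.988e10) = 107.0 dB

107.0 dB


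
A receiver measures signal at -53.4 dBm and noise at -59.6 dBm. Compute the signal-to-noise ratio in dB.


SNR = -53.4 - (-59.6) = 6.2 dB

6.2 dB


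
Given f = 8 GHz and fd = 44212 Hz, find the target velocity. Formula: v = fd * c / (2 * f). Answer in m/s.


v = 44212 * 3e8 / (2 * 8000000000.0) = 829.0 m/s

829.0 m/s


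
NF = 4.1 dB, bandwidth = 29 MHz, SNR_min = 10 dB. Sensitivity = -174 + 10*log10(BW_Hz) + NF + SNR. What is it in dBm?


10*log10(29000000.0) = 74.62
S = -174 + 74.62 + 4.1 + 10 = -85.3 dBm

-85.3 dBm


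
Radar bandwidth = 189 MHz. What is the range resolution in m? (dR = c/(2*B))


dR = 3e8 / (2 * 189000000.0) = 0.79 m

0.79 m


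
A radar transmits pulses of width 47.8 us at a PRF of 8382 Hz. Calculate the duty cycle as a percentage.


DC = 47.8e-6 * 8382 * 100 = 40.07%

40.07%


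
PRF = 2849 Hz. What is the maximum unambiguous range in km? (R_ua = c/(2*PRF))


R_ua = 3e8 / (2 * 2849) = 52650.1 m = 52.7 km

52.7 km


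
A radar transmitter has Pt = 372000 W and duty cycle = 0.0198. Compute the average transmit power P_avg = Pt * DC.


P_avg = 372000 * 0.0198 = 7365.6 W

7365.6 W


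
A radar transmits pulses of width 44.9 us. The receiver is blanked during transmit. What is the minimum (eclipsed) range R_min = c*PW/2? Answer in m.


R_min = 3e8 * 44.9e-6 / 2 = 6735.0 m

6735.0 m


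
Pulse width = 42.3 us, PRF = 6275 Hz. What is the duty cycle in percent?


DC = 42.3e-6 * 6275 * 100 = 26.54%

26.54%


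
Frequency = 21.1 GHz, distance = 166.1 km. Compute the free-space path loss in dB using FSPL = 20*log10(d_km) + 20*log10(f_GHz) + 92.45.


20*log10(166.1) = 44.41
20*log10(21.1) = 26.49
FSPL = 163.3 dB

163.3 dB


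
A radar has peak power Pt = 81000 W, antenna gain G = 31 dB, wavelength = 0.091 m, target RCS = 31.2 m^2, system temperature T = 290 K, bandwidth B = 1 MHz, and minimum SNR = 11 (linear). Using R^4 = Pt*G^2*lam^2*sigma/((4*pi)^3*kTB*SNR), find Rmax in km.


G_lin = 10^(31/10) = 1258.925412
R^4 = 81000 * 1258.925412^2 * 0.091^2 * 31.2 / ((4*pi)^3 * 1.38e-23 * 290 * 1000000.0 * 11)
R^4 = 3.79685e20 m^4
R_max = (3.79685e20)^(1/4) = 139590.5 m = 139.6 km

139.6 km


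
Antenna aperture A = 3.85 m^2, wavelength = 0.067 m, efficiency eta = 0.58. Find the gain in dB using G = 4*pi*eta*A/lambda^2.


G_linear = 4*pi*0.58*3.85/0.067^2 = 6250.99
G_dB = 10*log10(6250.99) = 38.0 dB

38.0 dB


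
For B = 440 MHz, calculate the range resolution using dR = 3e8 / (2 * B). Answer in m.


dR = 3e8 / (2 * 440000000.0) = 0.34 m

0.34 m


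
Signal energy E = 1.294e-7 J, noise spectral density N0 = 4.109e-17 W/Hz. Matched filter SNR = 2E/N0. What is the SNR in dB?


SNR_lin = 2 * 1.294e-7 / 4.109e-17 = 6.298e9
SNR_dB = 10*log10(6.298e9) = 98.0 dB

98.0 dB


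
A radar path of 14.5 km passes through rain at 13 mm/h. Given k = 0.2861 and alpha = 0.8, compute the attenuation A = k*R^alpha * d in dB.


gamma = 0.2861 * 13^0.8 = 2.226756 dB/km
A = 2.226756 * 14.5 = 32.29 dB

32.29 dB


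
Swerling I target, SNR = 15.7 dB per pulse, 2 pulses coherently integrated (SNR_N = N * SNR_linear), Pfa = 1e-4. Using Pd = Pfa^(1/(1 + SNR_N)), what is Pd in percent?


SNR_lin = 10^(15.7/10) = 37.15352
SNR_N = 2 * 37.15352 = 74.30704
1/(1 + SNR_N) = 1/75.30704 = 0.013279
Pd = (1e-4)^0.013279 = 0.88488
Pd = 88.5%

88.5%


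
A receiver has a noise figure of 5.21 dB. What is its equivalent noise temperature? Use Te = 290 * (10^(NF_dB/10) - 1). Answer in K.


NF_lin = 10^(5.21/10) = 3.318945
Te = 290 * (3.318945 - 1) = 672.5 K

672.5 K


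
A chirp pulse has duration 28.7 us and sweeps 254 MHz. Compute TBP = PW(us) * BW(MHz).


TBP = 28.7 * 254 = 7289.8

7289.8


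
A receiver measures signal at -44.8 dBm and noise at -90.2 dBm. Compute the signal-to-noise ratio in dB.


SNR = -44.8 - (-90.2) = 45.4 dB

45.4 dB


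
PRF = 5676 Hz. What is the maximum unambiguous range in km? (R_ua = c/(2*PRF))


R_ua = 3e8 / (2 * 5676) = 26427.1 m = 26.4 km

26.4 km


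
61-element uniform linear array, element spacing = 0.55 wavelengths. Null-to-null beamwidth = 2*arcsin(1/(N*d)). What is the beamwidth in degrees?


1/(N*d) = 1/(61*0.55) = 0.029806
BW = 2*arcsin(0.029806) = 3.4 degrees

3.4 degrees


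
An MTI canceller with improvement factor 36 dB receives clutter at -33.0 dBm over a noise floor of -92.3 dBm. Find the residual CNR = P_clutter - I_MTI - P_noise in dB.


CNR = -33.0 - 36 - (-92.3) = 23.3 dB

23.3 dB


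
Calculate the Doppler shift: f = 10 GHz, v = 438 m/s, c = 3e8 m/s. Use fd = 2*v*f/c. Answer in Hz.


fd = 2 * 438 * 10000000000.0 / 3e8 = 29200.0 Hz

29200.0 Hz


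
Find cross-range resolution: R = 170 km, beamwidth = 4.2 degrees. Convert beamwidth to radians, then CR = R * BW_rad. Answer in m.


BW_rad = 0.073303829
CR = 170000 * 0.073303829 = 12461.7 m

12461.7 m


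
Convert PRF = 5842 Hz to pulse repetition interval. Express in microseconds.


PRI = 1/5842 = 0.0001711743 s = 171.2 us

171.2 us


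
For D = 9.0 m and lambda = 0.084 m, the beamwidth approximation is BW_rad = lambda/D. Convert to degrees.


BW_rad = 0.084 / 9.0 = 0.009333
BW_deg = 0.53 degrees

0.53 degrees


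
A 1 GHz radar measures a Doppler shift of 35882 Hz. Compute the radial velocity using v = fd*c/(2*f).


v = 35882 * 3e8 / (2 * 1000000000.0) = 5382.3 m/s

5382.3 m/s


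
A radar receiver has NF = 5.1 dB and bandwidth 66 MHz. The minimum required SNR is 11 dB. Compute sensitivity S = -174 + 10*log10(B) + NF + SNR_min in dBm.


10*log10(66000000.0) = 78.2
S = -174 + 78.2 + 5.1 + 11 = -79.7 dBm

-79.7 dBm


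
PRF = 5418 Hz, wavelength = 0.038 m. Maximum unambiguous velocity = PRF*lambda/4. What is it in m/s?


V_ua = 5418 * 0.038 / 4 = 51.5 m/s

51.5 m/s


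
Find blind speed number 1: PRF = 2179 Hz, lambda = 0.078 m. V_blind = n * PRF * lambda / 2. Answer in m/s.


V_blind = 1 * 2179 * 0.078 / 2 = 85.0 m/s

85.0 m/s


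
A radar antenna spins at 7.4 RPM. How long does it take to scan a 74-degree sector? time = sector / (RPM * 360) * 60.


t = 74 / (7.4 * 360) * 60 = 1.67 s

1.67 s


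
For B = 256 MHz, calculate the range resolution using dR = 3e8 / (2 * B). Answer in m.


dR = 3e8 / (2 * 256000000.0) = 0.59 m

0.59 m


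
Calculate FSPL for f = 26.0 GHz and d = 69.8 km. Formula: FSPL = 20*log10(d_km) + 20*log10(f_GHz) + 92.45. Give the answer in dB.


20*log10(69.8) = 36.88
20*log10(26.0) = 28.3
FSPL = 157.6 dB

157.6 dB


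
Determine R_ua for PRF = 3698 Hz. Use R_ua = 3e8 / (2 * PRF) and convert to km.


R_ua = 3e8 / (2 * 3698) = 40562.5 m = 40.6 km

40.6 km


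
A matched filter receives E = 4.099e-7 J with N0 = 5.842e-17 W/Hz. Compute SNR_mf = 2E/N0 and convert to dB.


SNR_lin = 2 * 4.099e-7 / 5.842e-17 = 1.403e10
SNR_dB = 10*log10(1.403e10) = 101.5 dB

101.5 dB


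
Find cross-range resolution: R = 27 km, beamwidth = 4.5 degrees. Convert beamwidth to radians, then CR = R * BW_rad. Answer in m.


BW_rad = 0.078539816
CR = 27000 * 0.078539816 = 2120.6 m

2120.6 m


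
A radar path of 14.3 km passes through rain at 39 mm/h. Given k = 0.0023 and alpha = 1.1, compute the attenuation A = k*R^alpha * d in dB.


gamma = 0.0023 * 39^1.1 = 0.129389 dB/km
A = 0.129389 * 14.3 = 1.85 dB

1.85 dB


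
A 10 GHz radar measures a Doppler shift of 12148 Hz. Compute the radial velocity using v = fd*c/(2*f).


v = 12148 * 3e8 / (2 * 10000000000.0) = 182.2 m/s

182.2 m/s


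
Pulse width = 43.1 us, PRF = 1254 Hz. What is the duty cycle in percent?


DC = 43.1e-6 * 1254 * 100 = 5.4%

5.4%


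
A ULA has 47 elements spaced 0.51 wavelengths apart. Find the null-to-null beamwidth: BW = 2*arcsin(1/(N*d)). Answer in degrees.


1/(N*d) = 1/(47*0.51) = 0.041719
BW = 2*arcsin(0.041719) = 4.8 degrees

4.8 degrees


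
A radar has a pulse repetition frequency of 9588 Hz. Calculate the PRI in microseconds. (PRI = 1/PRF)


PRI = 1/9588 = 0.000104297 s = 104.3 us

104.3 us


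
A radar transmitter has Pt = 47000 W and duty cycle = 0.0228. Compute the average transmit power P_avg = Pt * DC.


P_avg = 47000 * 0.0228 = 1071.6 W

1071.6 W


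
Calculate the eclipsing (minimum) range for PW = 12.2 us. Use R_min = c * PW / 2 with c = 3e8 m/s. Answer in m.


R_min = 3e8 * 12.2e-6 / 2 = 1830.0 m

1830.0 m


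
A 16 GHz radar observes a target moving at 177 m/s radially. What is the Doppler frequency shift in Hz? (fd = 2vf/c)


fd = 2 * 177 * 16000000000.0 / 3e8 = 18880.0 Hz

18880.0 Hz


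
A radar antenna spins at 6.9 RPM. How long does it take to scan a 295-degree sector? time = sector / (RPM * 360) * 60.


t = 295 / (6.9 * 360) * 60 = 7.13 s

7.13 s


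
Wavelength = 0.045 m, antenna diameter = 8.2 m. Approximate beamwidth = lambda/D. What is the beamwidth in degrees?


BW_rad = 0.045 / 8.2 = 0.005488
BW_deg = 0.31 degrees

0.31 degrees


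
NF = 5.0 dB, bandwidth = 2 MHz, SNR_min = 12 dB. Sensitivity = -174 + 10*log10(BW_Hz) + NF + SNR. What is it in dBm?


10*log10(2000000.0) = 63.01
S = -174 + 63.01 + 5.0 + 12 = -94.0 dBm

-94.0 dBm


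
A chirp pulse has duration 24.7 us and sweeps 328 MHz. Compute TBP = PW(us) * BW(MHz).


TBP = 24.7 * 328 = 8101.6

8101.6


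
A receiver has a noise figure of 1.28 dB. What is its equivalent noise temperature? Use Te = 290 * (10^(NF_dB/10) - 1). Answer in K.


NF_lin = 10^(1.28/10) = 1.342765
Te = 290 * (1.342765 - 1) = 99.4 K

99.4 K


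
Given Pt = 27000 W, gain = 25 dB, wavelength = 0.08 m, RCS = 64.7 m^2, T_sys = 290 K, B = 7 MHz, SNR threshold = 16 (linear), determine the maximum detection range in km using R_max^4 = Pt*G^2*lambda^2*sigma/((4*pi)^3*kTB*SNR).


G_lin = 10^(25/10) = 316.227766
R^4 = 27000 * 316.227766^2 * 0.08^2 * 64.7 / ((4*pi)^3 * 1.38e-23 * 290 * 7000000.0 * 16)
R^4 = 1.25697e18 m^4
R_max = (1.25697e18)^(1/4) = 33483.5 m = 33.5 km

33.5 km


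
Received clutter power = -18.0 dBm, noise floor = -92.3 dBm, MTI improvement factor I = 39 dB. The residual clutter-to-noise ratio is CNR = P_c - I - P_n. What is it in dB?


CNR = -18.0 - 39 - (-92.3) = 35.3 dB

35.3 dB


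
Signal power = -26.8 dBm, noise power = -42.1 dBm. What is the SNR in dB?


SNR = -26.8 - (-42.1) = 15.3 dB

15.3 dB


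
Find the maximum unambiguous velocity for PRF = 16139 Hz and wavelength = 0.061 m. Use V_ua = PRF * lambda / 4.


V_ua = 16139 * 0.061 / 4 = 246.1 m/s

246.1 m/s


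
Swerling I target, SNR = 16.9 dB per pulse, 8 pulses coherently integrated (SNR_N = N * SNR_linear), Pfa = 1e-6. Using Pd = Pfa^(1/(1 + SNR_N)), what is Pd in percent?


SNR_lin = 10^(16.9/10) = 48.97788
SNR_N = 8 * 48.97788 = 391.82304
1/(1 + SNR_N) = 1/392.82304 = 0.0025457
Pd = (1e-6)^0.0025457 = 0.96544
Pd = 96.5%

96.5%


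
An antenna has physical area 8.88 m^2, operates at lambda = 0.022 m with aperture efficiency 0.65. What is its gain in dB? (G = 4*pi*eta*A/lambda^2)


G_linear = 4*pi*0.65*8.88/0.022^2 = 149861.76
G_dB = 10*log10(149861.76) = 51.8 dB

51.8 dB


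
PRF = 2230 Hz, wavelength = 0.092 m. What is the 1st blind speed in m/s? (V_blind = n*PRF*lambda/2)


V_blind = 1 * 2230 * 0.092 / 2 = 102.6 m/s

102.6 m/s


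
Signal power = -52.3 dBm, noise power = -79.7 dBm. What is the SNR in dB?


SNR = -52.3 - (-79.7) = 27.4 dB

27.4 dB


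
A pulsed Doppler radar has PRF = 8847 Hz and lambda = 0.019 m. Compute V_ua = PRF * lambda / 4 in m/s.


V_ua = 8847 * 0.019 / 4 = 42.0 m/s

42.0 m/s


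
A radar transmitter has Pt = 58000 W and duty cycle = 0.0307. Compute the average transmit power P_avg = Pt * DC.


P_avg = 58000 * 0.0307 = 1780.6 W

1780.6 W


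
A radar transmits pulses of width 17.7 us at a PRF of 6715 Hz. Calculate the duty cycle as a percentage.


DC = 17.7e-6 * 6715 * 100 = 11.89%

11.89%


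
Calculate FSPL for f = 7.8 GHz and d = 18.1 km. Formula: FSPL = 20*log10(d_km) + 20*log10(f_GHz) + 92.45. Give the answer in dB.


20*log10(18.1) = 25.15
20*log10(7.8) = 17.84
FSPL = 135.4 dB

135.4 dB


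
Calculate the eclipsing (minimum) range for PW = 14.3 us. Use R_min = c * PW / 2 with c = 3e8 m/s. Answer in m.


R_min = 3e8 * 14.3e-6 / 2 = 2145.0 m

2145.0 m


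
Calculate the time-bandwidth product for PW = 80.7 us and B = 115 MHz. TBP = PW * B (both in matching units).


TBP = 80.7 * 115 = 9280.5

9280.5


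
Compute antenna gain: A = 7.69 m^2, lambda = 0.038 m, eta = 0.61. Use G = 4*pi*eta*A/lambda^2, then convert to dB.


G_linear = 4*pi*0.61*7.69/0.038^2 = 40822.43
G_dB = 10*log10(40822.43) = 46.1 dB

46.1 dB


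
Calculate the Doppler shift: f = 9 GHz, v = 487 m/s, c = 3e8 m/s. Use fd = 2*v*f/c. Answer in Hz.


fd = 2 * 487 * 9000000000.0 / 3e8 = 29220.0 Hz

29220.0 Hz


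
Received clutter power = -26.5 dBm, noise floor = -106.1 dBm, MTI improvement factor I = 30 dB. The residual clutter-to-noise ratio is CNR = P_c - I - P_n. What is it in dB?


CNR = -26.5 - 30 - (-106.1) = 49.6 dB

49.6 dB


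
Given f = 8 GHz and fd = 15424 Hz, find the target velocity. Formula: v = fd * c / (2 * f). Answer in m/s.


v = 15424 * 3e8 / (2 * 8000000000.0) = 289.2 m/s

289.2 m/s


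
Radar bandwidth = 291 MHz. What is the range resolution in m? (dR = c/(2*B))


dR = 3e8 / (2 * 291000000.0) = 0.52 m

0.52 m


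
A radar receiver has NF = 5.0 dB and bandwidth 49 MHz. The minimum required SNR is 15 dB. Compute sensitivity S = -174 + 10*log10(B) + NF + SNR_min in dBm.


10*log10(49000000.0) = 76.9
S = -174 + 76.9 + 5.0 + 15 = -77.1 dBm

-77.1 dBm


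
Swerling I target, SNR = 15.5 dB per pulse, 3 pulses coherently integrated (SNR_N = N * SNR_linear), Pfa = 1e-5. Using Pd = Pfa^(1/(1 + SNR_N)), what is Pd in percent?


SNR_lin = 10^(15.5/10) = 35.48134
SNR_N = 3 * 35.48134 = 106.44402
1/(1 + SNR_N) = 1/107.44402 = 0.0093072
Pd = (1e-5)^0.0093072 = 0.89839
Pd = 89.8%

89.8%


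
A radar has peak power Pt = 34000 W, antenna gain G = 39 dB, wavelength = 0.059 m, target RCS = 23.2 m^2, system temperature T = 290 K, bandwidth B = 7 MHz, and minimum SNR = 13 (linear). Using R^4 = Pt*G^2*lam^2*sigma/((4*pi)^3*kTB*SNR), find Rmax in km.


G_lin = 10^(39/10) = 7943.282347
R^4 = 34000 * 7943.282347^2 * 0.059^2 * 23.2 / ((4*pi)^3 * 1.38e-23 * 290 * 7000000.0 * 13)
R^4 = 2.3973e20 m^4
R_max = (2.3973e20)^(1/4) = 124431.6 m = 124.4 km

124.4 km


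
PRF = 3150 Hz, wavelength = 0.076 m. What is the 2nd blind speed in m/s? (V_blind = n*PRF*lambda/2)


V_blind = 2 * 3150 * 0.076 / 2 = 239.4 m/s

239.4 m/s


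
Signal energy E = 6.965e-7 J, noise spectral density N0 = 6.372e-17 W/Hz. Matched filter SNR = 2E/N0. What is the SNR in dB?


SNR_lin = 2 * 6.965e-7 / 6.372e-17 = 2.186e10
SNR_dB = 10*log10(2.186e10) = 103.4 dB

103.4 dB


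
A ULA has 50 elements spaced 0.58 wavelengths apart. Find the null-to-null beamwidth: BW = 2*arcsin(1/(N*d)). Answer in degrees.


1/(N*d) = 1/(50*0.58) = 0.034483
BW = 2*arcsin(0.034483) = 4.0 degrees

4.0 degrees


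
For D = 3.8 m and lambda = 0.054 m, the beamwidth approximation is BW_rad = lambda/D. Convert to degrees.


BW_rad = 0.054 / 3.8 = 0.014211
BW_deg = 0.81 degrees

0.81 degrees


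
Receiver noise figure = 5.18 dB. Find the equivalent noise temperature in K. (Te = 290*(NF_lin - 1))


NF_lin = 10^(5.18/10) = 3.296097
Te = 290 * (3.296097 - 1) = 665.9 K

665.9 K


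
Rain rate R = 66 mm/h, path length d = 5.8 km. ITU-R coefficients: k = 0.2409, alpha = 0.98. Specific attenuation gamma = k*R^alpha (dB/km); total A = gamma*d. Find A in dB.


gamma = 0.2409 * 66^0.98 = 14.62143 dB/km
A = 14.62143 * 5.8 = 84.8 dB

84.8 dB


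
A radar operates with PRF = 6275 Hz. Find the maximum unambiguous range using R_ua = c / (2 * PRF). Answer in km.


R_ua = 3e8 / (2 * 6275) = 23904.4 m = 23.9 km

23.9 km


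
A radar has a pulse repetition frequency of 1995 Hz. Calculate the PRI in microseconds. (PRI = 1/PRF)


PRI = 1/1995 = 0.0005012531 s = 501.3 us

501.3 us


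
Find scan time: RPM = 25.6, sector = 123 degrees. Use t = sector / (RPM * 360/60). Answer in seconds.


t = 123 / (25.6 * 360) * 60 = 0.8 s

0.8 s


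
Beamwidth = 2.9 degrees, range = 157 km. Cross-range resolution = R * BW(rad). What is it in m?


BW_rad = 0.050614548
CR = 157000 * 0.050614548 = 7946.5 m

7946.5 m


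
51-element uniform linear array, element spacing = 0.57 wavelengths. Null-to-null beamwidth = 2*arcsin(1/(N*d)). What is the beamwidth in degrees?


1/(N*d) = 1/(51*0.57) = 0.0344
BW = 2*arcsin(0.0344) = 3.9 degrees

3.9 degrees


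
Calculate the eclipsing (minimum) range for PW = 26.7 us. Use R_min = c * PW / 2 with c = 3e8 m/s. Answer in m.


R_min = 3e8 * 26.7e-6 / 2 = 4005.0 m

4005.0 m


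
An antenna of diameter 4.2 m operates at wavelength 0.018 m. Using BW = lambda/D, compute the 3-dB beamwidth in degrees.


BW_rad = 0.018 / 4.2 = 0.004286
BW_deg = 0.25 degrees

0.25 degrees


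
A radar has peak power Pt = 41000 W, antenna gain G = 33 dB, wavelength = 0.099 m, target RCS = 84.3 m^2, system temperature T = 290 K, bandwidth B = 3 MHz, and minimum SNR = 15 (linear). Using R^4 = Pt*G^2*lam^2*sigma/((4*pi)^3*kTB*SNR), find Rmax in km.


G_lin = 10^(33/10) = 1995.262315
R^4 = 41000 * 1995.262315^2 * 0.099^2 * 84.3 / ((4*pi)^3 * 1.38e-23 * 290 * 3000000.0 * 15)
R^4 = 3.77366e20 m^4
R_max = (3.77366e20)^(1/4) = 139376.9 m = 139.4 km

139.4 km


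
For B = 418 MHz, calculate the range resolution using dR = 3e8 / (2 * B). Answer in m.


dR = 3e8 / (2 * 418000000.0) = 0.36 m

0.36 m


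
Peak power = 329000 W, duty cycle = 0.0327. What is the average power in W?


P_avg = 329000 * 0.0327 = 10758.3 W

10758.3 W


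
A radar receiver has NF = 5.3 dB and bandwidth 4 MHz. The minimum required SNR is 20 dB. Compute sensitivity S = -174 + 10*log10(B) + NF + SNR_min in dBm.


10*log10(4000000.0) = 66.02
S = -174 + 66.02 + 5.3 + 20 = -82.7 dBm

-82.7 dBm


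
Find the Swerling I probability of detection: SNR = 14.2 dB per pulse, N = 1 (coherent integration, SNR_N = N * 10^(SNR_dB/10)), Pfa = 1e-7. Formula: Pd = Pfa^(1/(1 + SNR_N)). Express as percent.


SNR_lin = 10^(14.2/10) = 26.30268
SNR_N = 1 * 26.30268 = 26.30268
1/(1 + SNR_N) = 1/27.30268 = 0.0366264
Pd = (1e-7)^0.0366264 = 0.55413
Pd = 55.4%

55.4%


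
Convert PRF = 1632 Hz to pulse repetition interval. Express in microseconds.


PRI = 1/1632 = 0.0006127451 s = 612.7 us

612.7 us


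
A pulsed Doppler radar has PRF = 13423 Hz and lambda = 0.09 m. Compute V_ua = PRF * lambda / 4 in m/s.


V_ua = 13423 * 0.09 / 4 = 302.0 m/s

302.0 m/s


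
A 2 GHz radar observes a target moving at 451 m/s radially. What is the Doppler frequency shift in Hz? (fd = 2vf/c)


fd = 2 * 451 * 2000000000.0 / 3e8 = 6013.3 Hz

6013.3 Hz


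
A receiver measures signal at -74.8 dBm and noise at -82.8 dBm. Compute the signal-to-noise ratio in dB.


SNR = -74.8 - (-82.8) = 8.0 dB

8.0 dB


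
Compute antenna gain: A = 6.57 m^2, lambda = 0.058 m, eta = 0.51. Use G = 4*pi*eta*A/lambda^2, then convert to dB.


G_linear = 4*pi*0.51*6.57/0.058^2 = 12516.69
G_dB = 10*log10(12516.69) = 41.0 dB

41.0 dB


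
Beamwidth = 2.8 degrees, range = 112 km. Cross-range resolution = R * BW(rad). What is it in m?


BW_rad = 0.048869219
CR = 112000 * 0.048869219 = 5473.4 m

5473.4 m


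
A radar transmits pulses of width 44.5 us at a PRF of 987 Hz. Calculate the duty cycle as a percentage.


DC = 44.5e-6 * 987 * 100 = 4.39%

4.39%
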